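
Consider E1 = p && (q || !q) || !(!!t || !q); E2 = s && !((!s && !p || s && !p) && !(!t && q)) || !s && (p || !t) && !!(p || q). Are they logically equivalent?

E1: p && (q || !q) || !(!!t || !q)
    = p && (q || !q) || !t && q
    = p || !t && q
E2: s && !((!s && !p || s && !p) && !(!t && q)) || !s && (p || !t) && !!(p || q)
    = s && !((!s && !p || s && !p) && !(!t && q)) || !s && (p || !t) && (p || q)
    = s && !(!p && !(!t && q)) || !s && (p || !t) && (p || q)
    = s && !(!p && !(!t && q)) || !s && (p || !t && q)
    = s && (p || !t && q) || !s && (p || !t && q)
    = p || !t && q
Both reduce to p || !t && q, so they are equivalent.

Yes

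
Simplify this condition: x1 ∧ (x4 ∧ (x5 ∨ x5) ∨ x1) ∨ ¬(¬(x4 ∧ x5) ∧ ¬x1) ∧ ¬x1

x1 ∧ (x4 ∧ (x5 ∨ x5) ∨ x1) ∨ ¬(¬(x4 ∧ x5) ∧ ¬x1) ∧ ¬x1
= x1 ∧ (x4 ∧ (x5 ∨ x5) ∨ x1) ∨ (x4 ∧ x5 ∨ x1) ∧ ¬x1   — De Morgan
= x1 ∧ (x4 ∧ x5 ∨ x1) ∨ (x4 ∧ x5 ∨ x1) ∧ ¬x1   — idempotence
= x4 ∧ x5 ∨ x1   — distribution

x4 ∧ x5 ∨ x1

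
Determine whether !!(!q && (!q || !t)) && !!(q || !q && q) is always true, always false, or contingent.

!!(!q && (!q || !t)) && !!(q || !q && q)
= !!!q && !!(q || !q && q)   (absorption)
= !!!q && !!q   (complement / identity)
= !q && !!q   (double negation)
= !q && q   (double negation)
= false   (complement)

always false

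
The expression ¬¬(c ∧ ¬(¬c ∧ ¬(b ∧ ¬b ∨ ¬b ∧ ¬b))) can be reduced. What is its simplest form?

¬¬(c ∧ ¬(¬c ∧ ¬(b ∧ ¬b ∨ ¬b ∧ ¬b)))
= c ∧ ¬(¬c ∧ ¬(b ∧ ¬b ∨ ¬b ∧ ¬b))
= c ∧ ¬(¬c ∧ ¬¬b)
= c ∧ (c ∨ ¬b)
= c

c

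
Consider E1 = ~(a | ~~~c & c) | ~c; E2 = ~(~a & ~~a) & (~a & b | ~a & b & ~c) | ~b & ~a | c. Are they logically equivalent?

No

E1: ~(a | ~~~c & c) | ~c
    = ~(a | ~c & c) | ~c   (double negation)
    = ~a | ~c   (complement / identity)
E2: ~(~a & ~~a) & (~a & b | ~a & b & ~c) | ~b & ~a | c
    = (a | ~a) & (~a & b | ~a & b & ~c) | ~b & ~a | c   (De Morgan)
    = ~a & b | ~a & b & ~c | ~b & ~a | c   (complement / identity)
    = ~a & b | ~b & ~a | c   (absorption)
    = ~a | c   (distribution)
These differ: at a=1, b=0, c=0, E1 = 1 but E2 = 0.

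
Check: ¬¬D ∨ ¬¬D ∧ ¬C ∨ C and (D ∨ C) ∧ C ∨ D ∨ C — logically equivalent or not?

E1: ¬¬D ∨ ¬¬D ∧ ¬C ∨ C
    = ¬¬D ∨ C   — absorption
    = D ∨ C   — double negation
E2: (D ∨ C) ∧ C ∨ D ∨ C
    = D ∨ C   — absorption
Both reduce to D ∨ C, so they are equivalent.

Yes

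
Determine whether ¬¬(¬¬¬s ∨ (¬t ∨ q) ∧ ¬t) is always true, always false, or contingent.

contingent

¬¬(¬¬¬s ∨ (¬t ∨ q) ∧ ¬t)
= ¬¬(¬¬¬s ∨ ¬t)
= ¬¬¬s ∨ ¬t
= ¬s ∨ ¬t
This depends on s, t, so it is not a constant.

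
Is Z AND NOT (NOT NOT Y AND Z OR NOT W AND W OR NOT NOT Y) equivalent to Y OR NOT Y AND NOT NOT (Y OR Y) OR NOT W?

E1: Z AND NOT (NOT NOT Y AND Z OR NOT W AND W OR NOT NOT Y)
    = Z AND NOT (NOT NOT Y AND Z OR NOT NOT Y)   [complement / identity]
    = Z AND NOT NOT NOT Y   [absorption]
    = Z AND NOT Y   [double negation]
E2: Y OR NOT Y AND NOT NOT (Y OR Y) OR NOT W
    = Y OR NOT Y AND (Y OR Y) OR NOT W   [double negation]
    = Y OR NOT Y AND Y OR NOT W   [idempotence]
    = Y OR NOT W   [complement / identity]
These differ: at W=0, Y=1, Z=0, E1 = 0 but E2 = 1.

No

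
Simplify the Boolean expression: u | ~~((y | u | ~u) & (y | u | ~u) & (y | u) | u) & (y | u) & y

u | ~~((y | u | ~u) & (y | u | ~u) & (y | u) | u) & (y | u) & y
= u | ~~((y | u | ~u) & (y | u) | u) & (y | u) & y   [absorption]
= u | ~~(y | u | u) & (y | u) & y   [absorption]
= u | (y | u | u) & (y | u) & y   [double negation]
= u | (y | u) & y   [absorption]
= u | y   [absorption]

u | y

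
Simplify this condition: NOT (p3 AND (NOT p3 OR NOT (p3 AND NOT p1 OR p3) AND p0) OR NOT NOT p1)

NOT (p3 AND (NOT p3 OR NOT (p3 AND NOT p1 OR p3) AND p0) OR NOT NOT p1)
= NOT (p3 AND (NOT p3 OR NOT (p3 AND NOT p1 OR p3) AND p0) OR p1)
= NOT (p3 AND (NOT p3 OR NOT p3 AND p0) OR p1)
= NOT (p3 AND NOT p3 OR p1)
= NOT p1

NOT p1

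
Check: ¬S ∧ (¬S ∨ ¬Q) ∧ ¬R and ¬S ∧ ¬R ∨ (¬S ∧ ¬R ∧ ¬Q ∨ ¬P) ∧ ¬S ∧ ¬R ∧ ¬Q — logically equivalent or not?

E1: ¬S ∧ (¬S ∨ ¬Q) ∧ ¬R
    = ¬S ∧ ¬R   — absorption
E2: ¬S ∧ ¬R ∨ (¬S ∧ ¬R ∧ ¬Q ∨ ¬P) ∧ ¬S ∧ ¬R ∧ ¬Q
    = ¬S ∧ ¬R ∨ ¬S ∧ ¬R ∧ ¬Q   — absorption
    = ¬S ∧ ¬R   — absorption
Both reduce to ¬S ∧ ¬R, so they are equivalent.

Yes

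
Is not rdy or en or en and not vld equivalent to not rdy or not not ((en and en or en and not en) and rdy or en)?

E1: not rdy or en or en and not vld
    = not rdy or en   (absorption)
E2: not rdy or not not ((en and en or en and not en) and rdy or en)
    = not rdy or not not (en and rdy or en)   (distribution)
    = not rdy or en and rdy or en   (double negation)
    = not rdy or en   (absorption)
Both reduce to not rdy or en, so they are equivalent.

Yes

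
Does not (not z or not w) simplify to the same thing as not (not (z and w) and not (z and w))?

Yes

E1: not (not z or not w)
    = z and w   — De Morgan
E2: not (not (z and w) and not (z and w))
    = not not (z and w)   — idempotence
    = z and w   — double negation
Both reduce to z and w, so they are equivalent.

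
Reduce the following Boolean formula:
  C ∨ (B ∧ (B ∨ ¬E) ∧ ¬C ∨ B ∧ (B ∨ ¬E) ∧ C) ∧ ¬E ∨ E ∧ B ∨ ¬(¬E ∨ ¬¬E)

C ∨ B

C ∨ (B ∧ (B ∨ ¬E) ∧ ¬C ∨ B ∧ (B ∨ ¬E) ∧ C) ∧ ¬E ∨ E ∧ B ∨ ¬(¬E ∨ ¬¬E)
= C ∨ B ∧ (B ∨ ¬E) ∧ ¬E ∨ E ∧ B ∨ ¬(¬E ∨ ¬¬E)   [distribution]
= C ∨ B ∧ (B ∨ ¬E) ∧ ¬E ∨ E ∧ B ∨ E ∧ ¬E   [De Morgan]
= C ∨ B ∧ (B ∨ ¬E) ∧ ¬E ∨ E ∧ B   [complement / identity]
= C ∨ B ∧ ¬E ∨ E ∧ B   [absorption]
= C ∨ B ∧ (¬E ∨ E)   [distribution]
= C ∨ B   [complement / identity]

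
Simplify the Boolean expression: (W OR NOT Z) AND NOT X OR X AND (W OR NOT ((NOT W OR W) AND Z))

(W OR NOT Z) AND NOT X OR X AND (W OR NOT ((NOT W OR W) AND Z))
= (W OR NOT Z) AND NOT X OR X AND (W OR NOT Z)   — complement / identity
= W OR NOT Z   — distribution

W OR NOT Z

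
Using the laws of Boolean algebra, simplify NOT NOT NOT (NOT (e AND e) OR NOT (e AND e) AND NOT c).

e

NOT NOT NOT (NOT (e AND e) OR NOT (e AND e) AND NOT c)
= NOT NOT NOT NOT (e AND e)   — absorption
= NOT NOT (e AND e)   — double negation
= NOT NOT e   — idempotence
= e   — double negation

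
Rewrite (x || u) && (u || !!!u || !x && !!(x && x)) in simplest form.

(x || u) && (u || !!!u || !x && !!(x && x))
= (x || u) && (u || !!!u || !x && x && x)   — double negation
= (x || u) && (u || !!!u || !x && x)   — idempotence
= (x || u) && (u || !u || !x && x)   — double negation
= (x || u) && (u || !u)   — complement / identity
= x || u   — complement / identity

x || u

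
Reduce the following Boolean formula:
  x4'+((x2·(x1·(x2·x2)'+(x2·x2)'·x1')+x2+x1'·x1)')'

x4'+x2

x4'+((x2·(x1·(x2·x2)'+(x2·x2)'·x1')+x2+x1'·x1)')'
= x4'+((x2·(x2·x2)'+x2+x1'·x1)')'
= x4'+((x2·(x2·x2)'+x2)')'
= x4'+x2·(x2·x2)'+x2
= x4'+x2·x2'+x2
= x4'+x2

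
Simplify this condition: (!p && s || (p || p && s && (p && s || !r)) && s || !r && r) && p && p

(!p && s || (p || p && s && (p && s || !r)) && s || !r && r) && p && p
= (!p && s || (p || p && s) && s || !r && r) && p && p   — absorption
= (!p && s || (p || p && s) && s) && p && p   — complement / identity
= (!p && s || p && s) && p && p   — absorption
= (!p && s || p && s) && p   — idempotence
= s && p   — distribution

s && p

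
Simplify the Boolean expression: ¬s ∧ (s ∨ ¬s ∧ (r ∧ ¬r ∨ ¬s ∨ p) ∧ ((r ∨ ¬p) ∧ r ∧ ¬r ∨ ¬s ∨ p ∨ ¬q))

¬s ∧ (s ∨ ¬s ∧ (r ∧ ¬r ∨ ¬s ∨ p) ∧ ((r ∨ ¬p) ∧ r ∧ ¬r ∨ ¬s ∨ p ∨ ¬q))
= ¬s ∧ (s ∨ ¬s ∧ (r ∧ ¬r ∨ ¬s ∨ p) ∧ (r ∧ ¬r ∨ ¬s ∨ p ∨ ¬q))   (absorption)
= ¬s ∧ (s ∨ ¬s ∧ (r ∧ ¬r ∨ ¬s ∨ p))   (absorption)
= ¬s ∧ (s ∨ ¬s ∧ (¬s ∨ p))   (complement / identity)
= ¬s ∧ (s ∨ ¬s)   (absorption)
= ¬s   (complement / identity)

¬s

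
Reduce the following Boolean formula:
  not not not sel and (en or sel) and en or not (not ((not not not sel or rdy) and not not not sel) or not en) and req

not sel and en

not not not sel and (en or sel) and en or not (not ((not not not sel or rdy) and not not not sel) or not en) and req
= not not not sel and (en or sel) and en or (not not not sel or rdy) and not not not sel and en and req   [De Morgan]
= not not not sel and en or (not not not sel or rdy) and not not not sel and en and req   [absorption]
= not not not sel and en or not not not sel and en and req   [absorption]
= not not not sel and en   [absorption]
= not sel and en   [double negation]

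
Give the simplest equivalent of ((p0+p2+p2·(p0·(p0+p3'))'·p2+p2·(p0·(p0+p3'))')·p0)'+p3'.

p0'+p3'

((p0+p2+p2·(p0·(p0+p3'))'·p2+p2·(p0·(p0+p3'))')·p0)'+p3'
= ((p0+p2+p2·(p0·(p0+p3'))')·p0)'+p3'
= ((p0+p2+p2·p0')·p0)'+p3'
= ((p0+p2)·p0)'+p3'
= p0'+p3'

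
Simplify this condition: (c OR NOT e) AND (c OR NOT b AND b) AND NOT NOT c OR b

(c OR NOT e) AND (c OR NOT b AND b) AND NOT NOT c OR b
= (c OR NOT e) AND c AND NOT NOT c OR b   — complement / identity
= c AND NOT NOT c OR b   — absorption
= c AND c OR b   — double negation
= c OR b   — idempotence

c OR b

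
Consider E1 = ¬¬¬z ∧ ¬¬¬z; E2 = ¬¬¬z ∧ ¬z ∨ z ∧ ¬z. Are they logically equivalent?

Yes

E1: ¬¬¬z ∧ ¬¬¬z
    = ¬¬¬z   [idempotence]
    = ¬z   [double negation]
E2: ¬¬¬z ∧ ¬z ∨ z ∧ ¬z
    = ¬z ∧ ¬z ∨ z ∧ ¬z   [double negation]
    = ¬z   [distribution]
Both reduce to ¬z, so they are equivalent.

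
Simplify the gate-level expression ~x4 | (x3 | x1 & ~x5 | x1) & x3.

~x4 | (x3 | x1 & ~x5 | x1) & x3
= ~x4 | (x3 | x1) & x3   — absorption
= ~x4 | x3   — absorption

~x4 | x3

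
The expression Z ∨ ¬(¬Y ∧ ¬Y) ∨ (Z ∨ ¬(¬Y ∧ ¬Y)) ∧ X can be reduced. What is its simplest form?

Z ∨ ¬(¬Y ∧ ¬Y) ∨ (Z ∨ ¬(¬Y ∧ ¬Y)) ∧ X
= Z ∨ ¬(¬Y ∧ ¬Y)
= Z ∨ Y ∨ Y
= Z ∨ Y

Z ∨ Y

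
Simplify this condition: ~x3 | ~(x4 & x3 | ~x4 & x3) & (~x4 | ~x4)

~x3

~x3 | ~(x4 & x3 | ~x4 & x3) & (~x4 | ~x4)
= ~x3 | ~(x4 & x3 | ~x4 & x3) & ~x4
= ~x3 | ~x3 & ~x4
= ~x3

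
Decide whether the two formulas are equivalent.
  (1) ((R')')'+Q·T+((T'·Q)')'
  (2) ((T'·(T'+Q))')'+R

No

E1: ((R')')'+Q·T+((T'·Q)')'
    = ((R')')'+Q·T+T'·Q   — double negation
    = R'+Q·T+T'·Q   — double negation
    = R'+Q   — distribution
E2: ((T'·(T'+Q))')'+R
    = ((T')')'+R   — absorption
    = T'+R   — double negation
These differ: at Q=0, R=0, T=1, E1 = 1 but E2 = 0.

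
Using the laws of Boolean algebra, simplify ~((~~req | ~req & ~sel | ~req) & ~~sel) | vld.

~sel | vld

~((~~req | ~req & ~sel | ~req) & ~~sel) | vld
= ~((~~req | ~req) & ~~sel) | vld   [absorption]
= ~((req | ~req) & ~~sel) | vld   [double negation]
= ~~~sel | vld   [complement / identity]
= ~sel | vld   [double negation]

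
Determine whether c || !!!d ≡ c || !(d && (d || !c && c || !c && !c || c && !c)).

Yes

E1: c || !!!d
    = c || !d   [double negation]
E2: c || !(d && (d || !c && c || !c && !c || c && !c))
    = c || !(d && (d || !c && !c || c && !c))   [complement / identity]
    = c || !(d && (d || !c))   [distribution]
    = c || !d   [absorption]
Both reduce to c || !d, so they are equivalent.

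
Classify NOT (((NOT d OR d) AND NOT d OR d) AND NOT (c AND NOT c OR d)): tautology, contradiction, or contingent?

contingent

NOT (((NOT d OR d) AND NOT d OR d) AND NOT (c AND NOT c OR d))
= NOT ((NOT d OR d) AND NOT (c AND NOT c OR d))   — complement / identity
= NOT NOT (c AND NOT c OR d)   — complement / identity
= c AND NOT c OR d   — double negation
= d   — complement / identity
This depends on d, so it is not a constant.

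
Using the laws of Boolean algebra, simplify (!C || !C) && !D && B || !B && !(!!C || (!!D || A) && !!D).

(!C || !C) && !D && B || !B && !(!!C || (!!D || A) && !!D)
= (!C || !C) && !D && B || !B && !(!!C || !!D)   [absorption]
= (!C || !C) && !D && B || !B && !C && !D   [De Morgan]
= !C && !D && B || !B && !C && !D   [idempotence]
= !C && !D   [distribution]

!C && !D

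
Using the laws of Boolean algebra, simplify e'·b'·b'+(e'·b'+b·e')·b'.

e'·b'·b'+(e'·b'+b·e')·b'
= e'·b'+(e'·b'+b·e')·b'   — idempotence
= e'·b'+e'·b'   — distribution
= e'·b'   — idempotence

e'·b'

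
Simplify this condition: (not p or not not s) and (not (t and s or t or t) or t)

not p or s

(not p or not not s) and (not (t and s or t or t) or t)
= (not p or not not s) and (not (t or t) or t)   (absorption)
= (not p or not not s) and (not t or t)   (idempotence)
= (not p or s) and (not t or t)   (double negation)
= not p or s   (complement / identity)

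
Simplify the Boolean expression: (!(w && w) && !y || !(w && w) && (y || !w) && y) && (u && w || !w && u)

(!(w && w) && !y || !(w && w) && (y || !w) && y) && (u && w || !w && u)
= (!(w && w) && !y || !(w && w) && y) && (u && w || !w && u)   [absorption]
= (!(w && w) && !y || !(w && w) && y) && u   [distribution]
= !(w && w) && u   [distribution]
= !w && u   [idempotence]

!w && u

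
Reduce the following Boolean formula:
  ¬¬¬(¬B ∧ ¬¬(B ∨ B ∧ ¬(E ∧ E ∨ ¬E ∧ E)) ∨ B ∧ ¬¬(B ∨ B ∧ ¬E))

¬B

¬¬¬(¬B ∧ ¬¬(B ∨ B ∧ ¬(E ∧ E ∨ ¬E ∧ E)) ∨ B ∧ ¬¬(B ∨ B ∧ ¬E))
= ¬¬¬(¬B ∧ ¬¬(B ∨ B ∧ ¬E) ∨ B ∧ ¬¬(B ∨ B ∧ ¬E))   (distribution)
= ¬¬¬¬¬(B ∨ B ∧ ¬E)   (distribution)
= ¬¬¬(B ∨ B ∧ ¬E)   (double negation)
= ¬¬¬B   (absorption)
= ¬B   (double negation)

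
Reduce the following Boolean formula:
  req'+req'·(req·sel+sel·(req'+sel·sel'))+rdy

req'+req'·(req·sel+sel·(req'+sel·sel'))+rdy
= req'+req'·(req·sel+sel·req')+rdy
= req'+req'·sel+rdy
= req'+rdy

req'+rdy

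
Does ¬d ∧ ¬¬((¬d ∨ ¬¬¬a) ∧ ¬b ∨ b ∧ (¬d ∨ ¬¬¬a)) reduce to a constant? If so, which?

no

¬d ∧ ¬¬((¬d ∨ ¬¬¬a) ∧ ¬b ∨ b ∧ (¬d ∨ ¬¬¬a))
= ¬d ∧ ¬¬(¬d ∨ ¬¬¬a)
= ¬d ∧ (¬d ∨ ¬¬¬a)
= ¬d ∧ (¬d ∨ ¬a)
= ¬d
This depends on d, so it is not a constant.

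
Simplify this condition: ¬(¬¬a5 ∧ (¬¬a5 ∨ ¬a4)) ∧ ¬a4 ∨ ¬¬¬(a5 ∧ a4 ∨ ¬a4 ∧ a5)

¬(¬¬a5 ∧ (¬¬a5 ∨ ¬a4)) ∧ ¬a4 ∨ ¬¬¬(a5 ∧ a4 ∨ ¬a4 ∧ a5)
= ¬(¬¬a5 ∧ (¬¬a5 ∨ ¬a4)) ∧ ¬a4 ∨ ¬¬¬a5   — distribution
= ¬¬¬a5 ∧ ¬a4 ∨ ¬¬¬a5   — absorption
= ¬¬¬a5   — absorption
= ¬a5   — double negation

¬a5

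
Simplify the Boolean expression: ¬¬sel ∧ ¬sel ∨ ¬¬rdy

¬¬sel ∧ ¬sel ∨ ¬¬rdy
= sel ∧ ¬sel ∨ ¬¬rdy   (double negation)
= ¬¬rdy   (complement / identity)
= rdy   (double negation)

rdy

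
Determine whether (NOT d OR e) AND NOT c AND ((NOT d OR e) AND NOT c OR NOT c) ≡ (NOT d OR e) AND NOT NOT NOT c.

Yes

E1: (NOT d OR e) AND NOT c AND ((NOT d OR e) AND NOT c OR NOT c)
    = (NOT d OR e) AND NOT c   [absorption]
E2: (NOT d OR e) AND NOT NOT NOT c
    = (NOT d OR e) AND NOT c   [double negation]
Both reduce to (NOT d OR e) AND NOT c, so they are equivalent.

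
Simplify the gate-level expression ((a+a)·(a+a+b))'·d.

a'·d

((a+a)·(a+a+b))'·d
= (a+a)'·d   (absorption)
= a'·d   (idempotence)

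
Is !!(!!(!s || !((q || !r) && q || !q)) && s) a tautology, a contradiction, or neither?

contradiction

!!(!!(!s || !((q || !r) && q || !q)) && s)
= !!(!s || !((q || !r) && q || !q)) && s
= !!(!s || !(q || !q)) && s
= !(s && (q || !q)) && s
= !s && s
= false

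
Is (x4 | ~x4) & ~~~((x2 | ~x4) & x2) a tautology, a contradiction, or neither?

neither

(x4 | ~x4) & ~~~((x2 | ~x4) & x2)
= (x4 | ~x4) & ~~~x2
= ~~~x2
= ~x2
This depends on x2, so it is not a constant.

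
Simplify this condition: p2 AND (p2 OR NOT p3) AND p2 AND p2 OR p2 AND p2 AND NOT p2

p2 AND (p2 OR NOT p3) AND p2 AND p2 OR p2 AND p2 AND NOT p2
= p2 AND p2 AND p2 OR p2 AND p2 AND NOT p2
= p2 AND p2
= p2

p2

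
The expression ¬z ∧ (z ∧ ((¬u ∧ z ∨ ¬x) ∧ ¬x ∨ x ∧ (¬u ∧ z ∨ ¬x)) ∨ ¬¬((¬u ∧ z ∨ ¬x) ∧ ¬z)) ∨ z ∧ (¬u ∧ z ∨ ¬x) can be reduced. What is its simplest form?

¬z ∧ (z ∧ ((¬u ∧ z ∨ ¬x) ∧ ¬x ∨ x ∧ (¬u ∧ z ∨ ¬x)) ∨ ¬¬((¬u ∧ z ∨ ¬x) ∧ ¬z)) ∨ z ∧ (¬u ∧ z ∨ ¬x)
= ¬z ∧ (z ∧ ((¬u ∧ z ∨ ¬x) ∧ ¬x ∨ x ∧ (¬u ∧ z ∨ ¬x)) ∨ (¬u ∧ z ∨ ¬x) ∧ ¬z) ∨ z ∧ (¬u ∧ z ∨ ¬x)   — double negation
= ¬z ∧ (z ∧ (¬u ∧ z ∨ ¬x) ∨ (¬u ∧ z ∨ ¬x) ∧ ¬z) ∨ z ∧ (¬u ∧ z ∨ ¬x)   — distribution
= ¬z ∧ (¬u ∧ z ∨ ¬x) ∨ z ∧ (¬u ∧ z ∨ ¬x)   — distribution
= ¬u ∧ z ∨ ¬x   — distribution

¬u ∧ z ∨ ¬x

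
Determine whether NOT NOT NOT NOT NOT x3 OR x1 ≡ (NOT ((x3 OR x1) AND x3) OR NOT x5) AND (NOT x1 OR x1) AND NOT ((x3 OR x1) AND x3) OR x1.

Yes

E1: NOT NOT NOT NOT NOT x3 OR x1
    = NOT NOT NOT x3 OR x1   — double negation
    = NOT x3 OR x1   — double negation
E2: (NOT ((x3 OR x1) AND x3) OR NOT x5) AND (NOT x1 OR x1) AND NOT ((x3 OR x1) AND x3) OR x1
    = (NOT ((x3 OR x1) AND x3) OR NOT x5) AND NOT ((x3 OR x1) AND x3) OR x1   — complement / identity
    = NOT ((x3 OR x1) AND x3) OR x1   — absorption
    = NOT x3 OR x1   — absorption
Both reduce to NOT x3 OR x1, so they are equivalent.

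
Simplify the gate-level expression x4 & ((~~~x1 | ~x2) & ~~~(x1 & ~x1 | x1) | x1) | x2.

x4 & ((~~~x1 | ~x2) & ~~~(x1 & ~x1 | x1) | x1) | x2
= x4 & ((~~~x1 | ~x2) & ~~~x1 | x1) | x2   — complement / identity
= x4 & (~~~x1 | x1) | x2   — absorption
= x4 & (~x1 | x1) | x2   — double negation
= x4 | x2   — complement / identity

x4 | x2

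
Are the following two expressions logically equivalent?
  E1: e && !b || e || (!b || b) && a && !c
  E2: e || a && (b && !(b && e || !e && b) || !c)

Yes

E1: e && !b || e || (!b || b) && a && !c
    = e && !b || e || a && !c   [complement / identity]
    = e || a && !c   [absorption]
E2: e || a && (b && !(b && e || !e && b) || !c)
    = e || a && (b && !b || !c)   [distribution]
    = e || a && !c   [complement / identity]
Both reduce to e || a && !c, so they are equivalent.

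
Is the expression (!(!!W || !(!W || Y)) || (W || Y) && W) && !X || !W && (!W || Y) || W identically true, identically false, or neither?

identically true

(!(!!W || !(!W || Y)) || (W || Y) && W) && !X || !W && (!W || Y) || W
= (!(!!W || !(!W || Y)) || W) && !X || !W && (!W || Y) || W
= (!W && (!W || Y) || W) && !X || !W && (!W || Y) || W
= !W && (!W || Y) || W
= !W || W
= true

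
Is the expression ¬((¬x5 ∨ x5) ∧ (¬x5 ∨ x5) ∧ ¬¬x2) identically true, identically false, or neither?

¬((¬x5 ∨ x5) ∧ (¬x5 ∨ x5) ∧ ¬¬x2)
= ¬((¬x5 ∨ x5) ∧ ¬¬x2)   [complement / identity]
= ¬¬¬x2   [complement / identity]
= ¬x2   [double negation]
This depends on x2, so it is not a constant.

neither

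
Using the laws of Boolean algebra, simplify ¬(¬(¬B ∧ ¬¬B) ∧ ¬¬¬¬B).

¬B

¬(¬(¬B ∧ ¬¬B) ∧ ¬¬¬¬B)
= ¬((B ∨ ¬B) ∧ ¬¬¬¬B)   (De Morgan)
= ¬¬¬¬¬B   (complement / identity)
= ¬¬¬B   (double negation)
= ¬B   (double negation)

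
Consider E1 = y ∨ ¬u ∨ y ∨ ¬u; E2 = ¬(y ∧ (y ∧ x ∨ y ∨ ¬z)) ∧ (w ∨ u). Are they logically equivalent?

No

E1: y ∨ ¬u ∨ y ∨ ¬u
    = y ∨ ¬u   [idempotence]
E2: ¬(y ∧ (y ∧ x ∨ y ∨ ¬z)) ∧ (w ∨ u)
    = ¬(y ∧ (y ∨ ¬z)) ∧ (w ∨ u)   [absorption]
    = ¬y ∧ (w ∨ u)   [absorption]
These differ: at u=0, w=0, x=1, y=1, z=0, E1 = 1 but E2 = 0.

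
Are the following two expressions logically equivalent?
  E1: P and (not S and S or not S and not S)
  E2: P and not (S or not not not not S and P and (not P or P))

Yes

E1: P and (not S and S or not S and not S)
    = P and not S
E2: P and not (S or not not not not S and P and (not P or P))
    = P and not (S or not not S and P and (not P or P))
    = P and not (S or S and P and (not P or P))
    = P and not (S or S and P)
    = P and not S
Both reduce to P and not S, so they are equivalent.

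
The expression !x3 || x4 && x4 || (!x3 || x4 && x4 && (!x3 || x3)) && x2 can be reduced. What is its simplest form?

!x3 || x4 && x4 || (!x3 || x4 && x4 && (!x3 || x3)) && x2
= !x3 || x4 && x4 || (!x3 || x4 && x4) && x2
= !x3 || x4 && x4
= !x3 || x4

!x3 || x4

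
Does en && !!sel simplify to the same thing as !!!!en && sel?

E1: en && !!sel
    = en && sel   [double negation]
E2: !!!!en && sel
    = !!en && sel   [double negation]
    = en && sel   [double negation]
Both reduce to en && sel, so they are equivalent.

Yes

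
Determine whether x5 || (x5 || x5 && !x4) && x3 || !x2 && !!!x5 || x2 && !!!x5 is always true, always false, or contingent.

always true

x5 || (x5 || x5 && !x4) && x3 || !x2 && !!!x5 || x2 && !!!x5
= x5 || x5 && x3 || !x2 && !!!x5 || x2 && !!!x5
= x5 || x5 && x3 || !!!x5
= x5 || x5 && x3 || !x5
= x5 || !x5
= true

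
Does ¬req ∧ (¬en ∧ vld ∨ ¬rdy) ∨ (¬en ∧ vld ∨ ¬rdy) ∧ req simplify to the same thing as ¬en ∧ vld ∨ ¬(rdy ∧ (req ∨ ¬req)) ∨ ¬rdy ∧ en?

Yes

E1: ¬req ∧ (¬en ∧ vld ∨ ¬rdy) ∨ (¬en ∧ vld ∨ ¬rdy) ∧ req
    = ¬en ∧ vld ∨ ¬rdy   [distribution]
E2: ¬en ∧ vld ∨ ¬(rdy ∧ (req ∨ ¬req)) ∨ ¬rdy ∧ en
    = ¬en ∧ vld ∨ ¬rdy ∨ ¬rdy ∧ en   [complement / identity]
    = ¬en ∧ vld ∨ ¬rdy   [absorption]
Both reduce to ¬en ∧ vld ∨ ¬rdy, so they are equivalent.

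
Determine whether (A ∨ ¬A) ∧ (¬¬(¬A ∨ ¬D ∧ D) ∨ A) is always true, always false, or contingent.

always true

(A ∨ ¬A) ∧ (¬¬(¬A ∨ ¬D ∧ D) ∨ A)
= ¬¬(¬A ∨ ¬D ∧ D) ∨ A   (complement / identity)
= ¬¬¬A ∨ A   (complement / identity)
= ¬A ∨ A   (double negation)
= True   (complement)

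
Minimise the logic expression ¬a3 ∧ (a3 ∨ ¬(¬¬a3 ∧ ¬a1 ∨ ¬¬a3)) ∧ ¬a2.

¬a3 ∧ (a3 ∨ ¬(¬¬a3 ∧ ¬a1 ∨ ¬¬a3)) ∧ ¬a2
= ¬a3 ∧ (a3 ∨ ¬¬¬a3) ∧ ¬a2   (absorption)
= ¬a3 ∧ (a3 ∨ ¬a3) ∧ ¬a2   (double negation)
= ¬a3 ∧ ¬a2   (complement / identity)

¬a3 ∧ ¬a2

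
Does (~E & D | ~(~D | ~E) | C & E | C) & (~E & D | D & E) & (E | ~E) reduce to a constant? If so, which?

(~E & D | ~(~D | ~E) | C & E | C) & (~E & D | D & E) & (E | ~E)
= (~E & D | ~(~D | ~E) | C) & (~E & D | D & E) & (E | ~E)   (absorption)
= (~E & D | D & E | C) & (~E & D | D & E) & (E | ~E)   (De Morgan)
= (~E & D | D & E | C) & (~E & D | D & E)   (complement / identity)
= ~E & D | D & E   (absorption)
= D   (distribution)
This depends on D, so it is not a constant.

no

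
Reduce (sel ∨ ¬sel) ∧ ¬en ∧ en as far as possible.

False

(sel ∨ ¬sel) ∧ ¬en ∧ en
= ¬en ∧ en   — complement / identity
= False   — complement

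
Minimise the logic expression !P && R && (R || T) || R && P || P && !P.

!P && R && (R || T) || R && P || P && !P
= !P && R || R && P || P && !P   — absorption
= !P && R || R && P   — complement / identity
= R   — distribution

R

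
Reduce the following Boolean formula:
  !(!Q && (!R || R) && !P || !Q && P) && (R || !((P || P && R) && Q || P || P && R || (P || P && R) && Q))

Q && (R || !P)

!(!Q && (!R || R) && !P || !Q && P) && (R || !((P || P && R) && Q || P || P && R || (P || P && R) && Q))
= !(!Q && (!R || R) && !P || !Q && P) && (R || !(P || P && R || (P || P && R) && Q))   — absorption
= !(!Q && !P || !Q && P) && (R || !(P || P && R || (P || P && R) && Q))   — complement / identity
= !!Q && (R || !(P || P && R || (P || P && R) && Q))   — distribution
= !!Q && (R || !(P || P && R))   — absorption
= !!Q && (R || !P)   — absorption
= Q && (R || !P)   — double negation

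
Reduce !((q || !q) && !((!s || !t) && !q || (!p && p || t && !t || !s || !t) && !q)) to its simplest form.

(!s || !t) && !q

!((q || !q) && !((!s || !t) && !q || (!p && p || t && !t || !s || !t) && !q))
= !!((!s || !t) && !q || (!p && p || t && !t || !s || !t) && !q)
= (!s || !t) && !q || (!p && p || t && !t || !s || !t) && !q
= (!s || !t) && !q || (t && !t || !s || !t) && !q
= (!s || !t) && !q || (!s || !t) && !q
= (!s || !t) && !q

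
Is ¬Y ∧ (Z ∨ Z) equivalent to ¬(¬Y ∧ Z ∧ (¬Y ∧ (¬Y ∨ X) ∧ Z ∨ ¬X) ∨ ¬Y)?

E1: ¬Y ∧ (Z ∨ Z)
    = ¬Y ∧ Z
E2: ¬(¬Y ∧ Z ∧ (¬Y ∧ (¬Y ∨ X) ∧ Z ∨ ¬X) ∨ ¬Y)
    = ¬(¬Y ∧ Z ∧ (¬Y ∧ Z ∨ ¬X) ∨ ¬Y)
    = ¬(¬Y ∧ Z ∨ ¬Y)
    = ¬¬Y
    = Y
These differ: at X=0, Y=1, Z=0, E1 = 0 but E2 = 1.

No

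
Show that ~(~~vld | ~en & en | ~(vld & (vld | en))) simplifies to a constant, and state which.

~(~~vld | ~en & en | ~(vld & (vld | en)))
= ~(~~vld | ~en & en | ~vld)
= ~(~~vld | ~vld)
= ~vld & vld
= 0

0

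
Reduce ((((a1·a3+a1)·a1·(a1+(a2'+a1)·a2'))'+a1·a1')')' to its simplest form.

((((a1·a3+a1)·a1·(a1+(a2'+a1)·a2'))'+a1·a1')')'
= ((((a1·a3+a1)·a1·(a1+a2'))'+a1·a1')')'
= (((a1·a1·(a1+a2'))'+a1·a1')')'
= (((a1·(a1+a2'))'+a1·a1')')'
= (((a1·(a1+a2'))')')'
= ((a1')')'
= a1'

a1'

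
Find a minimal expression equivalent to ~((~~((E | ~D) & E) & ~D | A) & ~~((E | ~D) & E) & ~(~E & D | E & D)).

~((~~((E | ~D) & E) & ~D | A) & ~~((E | ~D) & E) & ~(~E & D | E & D))
= ~((~~((E | ~D) & E) & ~D | A) & ~~((E | ~D) & E) & ~D)   — distribution
= ~(~~((E | ~D) & E) & ~D)   — absorption
= ~(~~E & ~D)   — absorption
= ~E | D   — De Morgan

~E | D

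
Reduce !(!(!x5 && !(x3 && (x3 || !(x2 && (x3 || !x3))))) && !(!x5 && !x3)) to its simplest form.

!x5 && !x3

!(!(!x5 && !(x3 && (x3 || !(x2 && (x3 || !x3))))) && !(!x5 && !x3))
= !x5 && !(x3 && (x3 || !(x2 && (x3 || !x3)))) || !x5 && !x3
= !x5 && !(x3 && (x3 || !x2)) || !x5 && !x3
= !x5 && !x3 || !x5 && !x3
= !x5 && !x3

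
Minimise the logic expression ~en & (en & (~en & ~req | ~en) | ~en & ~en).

~en & (en & (~en & ~req | ~en) | ~en & ~en)
= ~en & (en & ~en | ~en & ~en)
= ~en & ~en
= ~en

~en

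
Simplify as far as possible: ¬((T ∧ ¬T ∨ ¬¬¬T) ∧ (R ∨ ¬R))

T

¬((T ∧ ¬T ∨ ¬¬¬T) ∧ (R ∨ ¬R))
= ¬((T ∧ ¬T ∨ ¬T) ∧ (R ∨ ¬R))
= ¬(¬T ∧ (R ∨ ¬R))
= ¬¬T
= T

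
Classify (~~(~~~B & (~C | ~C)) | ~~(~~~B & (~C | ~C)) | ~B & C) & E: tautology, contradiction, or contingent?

(~~(~~~B & (~C | ~C)) | ~~(~~~B & (~C | ~C)) | ~B & C) & E
= (~~(~~~B & (~C | ~C)) | ~B & C) & E   (idempotence)
= (~~~B & (~C | ~C) | ~B & C) & E   (double negation)
= (~B & (~C | ~C) | ~B & C) & E   (double negation)
= (~B & ~C | ~B & C) & E   (idempotence)
= ~B & E   (distribution)
This depends on B, E, so it is not a constant.

contingent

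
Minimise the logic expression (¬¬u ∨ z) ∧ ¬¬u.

(¬¬u ∨ z) ∧ ¬¬u
= ¬¬u   (absorption)
= u   (double negation)

u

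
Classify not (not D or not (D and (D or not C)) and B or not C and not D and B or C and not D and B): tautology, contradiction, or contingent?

not (not D or not (D and (D or not C)) and B or not C and not D and B or C and not D and B)
= not (not D or not (D and (D or not C)) and B or not D and B)   (distribution)
= not (not D or not D and B or not D and B)   (absorption)
= not (not D or not D and B)   (idempotence)
= not not D   (absorption)
= D   (double negation)
This depends on D, so it is not a constant.

contingent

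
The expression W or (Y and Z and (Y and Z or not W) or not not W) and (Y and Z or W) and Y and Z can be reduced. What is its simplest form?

W or Y and Z

W or (Y and Z and (Y and Z or not W) or not not W) and (Y and Z or W) and Y and Z
= W or (Y and Z and (Y and Z or not W) or not not W) and Y and Z
= W or (Y and Z or not not W) and Y and Z
= W or (Y and Z or W) and Y and Z
= W or Y and Z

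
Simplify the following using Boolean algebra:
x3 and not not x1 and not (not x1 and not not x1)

x3 and not not x1 and not (not x1 and not not x1)
= x3 and not not x1 and (x1 or not x1)
= x3 and not not x1
= x3 and x1

x3 and x1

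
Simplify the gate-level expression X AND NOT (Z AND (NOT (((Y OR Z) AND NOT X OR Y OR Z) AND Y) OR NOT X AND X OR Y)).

X AND NOT Z

X AND NOT (Z AND (NOT (((Y OR Z) AND NOT X OR Y OR Z) AND Y) OR NOT X AND X OR Y))
= X AND NOT (Z AND (NOT ((Y OR Z) AND Y) OR NOT X AND X OR Y))   — absorption
= X AND NOT (Z AND (NOT ((Y OR Z) AND Y) OR Y))   — complement / identity
= X AND NOT (Z AND (NOT Y OR Y))   — absorption
= X AND NOT Z   — complement / identity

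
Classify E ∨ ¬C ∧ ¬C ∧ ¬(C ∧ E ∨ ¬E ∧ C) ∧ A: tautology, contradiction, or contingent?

contingent

E ∨ ¬C ∧ ¬C ∧ ¬(C ∧ E ∨ ¬E ∧ C) ∧ A
= E ∨ ¬C ∧ ¬(C ∧ E ∨ ¬E ∧ C) ∧ A   [idempotence]
= E ∨ ¬C ∧ ¬C ∧ A   [distribution]
= E ∨ ¬C ∧ A   [idempotence]
This depends on A, C, E, so it is not a constant.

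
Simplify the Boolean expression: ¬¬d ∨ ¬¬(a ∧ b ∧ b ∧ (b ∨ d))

d ∨ a ∧ b

¬¬d ∨ ¬¬(a ∧ b ∧ b ∧ (b ∨ d))
= d ∨ ¬¬(a ∧ b ∧ b ∧ (b ∨ d))   — double negation
= d ∨ a ∧ b ∧ b ∧ (b ∨ d)   — double negation
= d ∨ a ∧ b ∧ (b ∨ d)   — idempotence
= d ∨ a ∧ b   — absorption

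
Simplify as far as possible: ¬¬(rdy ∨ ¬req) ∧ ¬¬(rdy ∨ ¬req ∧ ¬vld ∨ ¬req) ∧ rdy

rdy

¬¬(rdy ∨ ¬req) ∧ ¬¬(rdy ∨ ¬req ∧ ¬vld ∨ ¬req) ∧ rdy
= ¬¬(rdy ∨ ¬req) ∧ ¬¬(rdy ∨ ¬req) ∧ rdy   (absorption)
= (rdy ∨ ¬req) ∧ ¬¬(rdy ∨ ¬req) ∧ rdy   (double negation)
= (rdy ∨ ¬req) ∧ (rdy ∨ ¬req) ∧ rdy   (double negation)
= (rdy ∨ ¬req) ∧ rdy   (idempotence)
= rdy   (absorption)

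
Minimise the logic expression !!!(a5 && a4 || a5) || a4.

!!!(a5 && a4 || a5) || a4
= !(a5 && a4 || a5) || a4   — double negation
= !a5 || a4   — absorption

!a5 || a4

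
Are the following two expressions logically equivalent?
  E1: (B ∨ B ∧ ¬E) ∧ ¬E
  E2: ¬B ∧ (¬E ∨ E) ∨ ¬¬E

E1: (B ∨ B ∧ ¬E) ∧ ¬E
    = B ∧ ¬E   [absorption]
E2: ¬B ∧ (¬E ∨ E) ∨ ¬¬E
    = ¬B ∨ ¬¬E   [complement / identity]
    = ¬B ∨ E   [double negation]
These differ: at B=0, E=1, E1 = 0 but E2 = 1.

No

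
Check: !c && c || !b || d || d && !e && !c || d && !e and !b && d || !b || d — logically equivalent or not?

Yes

E1: !c && c || !b || d || d && !e && !c || d && !e
    = !c && c || !b || d || d && !e   — absorption
    = !c && c || !b || d   — absorption
    = !b || d   — complement / identity
E2: !b && d || !b || d
    = !b || d   — absorption
Both reduce to !b || d, so they are equivalent.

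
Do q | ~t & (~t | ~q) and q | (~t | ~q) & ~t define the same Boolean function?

Yes

E1: q | ~t & (~t | ~q)
    = q | ~t   — absorption
E2: q | (~t | ~q) & ~t
    = q | ~t   — absorption
Both reduce to q | ~t, so they are equivalent.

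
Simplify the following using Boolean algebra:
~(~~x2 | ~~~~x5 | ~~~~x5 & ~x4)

~(~~x2 | ~~~~x5 | ~~~~x5 & ~x4)
= ~(~~x2 | ~~~~x5)   [absorption]
= ~(~~x2 | ~~x5)   [double negation]
= ~x2 & ~x5   [De Morgan]

~x2 & ~x5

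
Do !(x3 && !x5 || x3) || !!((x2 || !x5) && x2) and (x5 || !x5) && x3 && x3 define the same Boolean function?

E1: !(x3 && !x5 || x3) || !!((x2 || !x5) && x2)
    = !(x3 && !x5 || x3) || !!x2
    = !x3 || !!x2
    = !x3 || x2
E2: (x5 || !x5) && x3 && x3
    = (x5 || !x5) && x3
    = x3
These differ: at x2=1, x3=0, x5=0, E1 = 1 but E2 = 0.

No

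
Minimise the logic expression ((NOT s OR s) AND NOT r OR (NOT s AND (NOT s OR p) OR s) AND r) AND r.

((NOT s OR s) AND NOT r OR (NOT s AND (NOT s OR p) OR s) AND r) AND r
= ((NOT s OR s) AND NOT r OR (NOT s OR s) AND r) AND r   [absorption]
= (NOT s OR s) AND r   [distribution]
= r   [complement / identity]

r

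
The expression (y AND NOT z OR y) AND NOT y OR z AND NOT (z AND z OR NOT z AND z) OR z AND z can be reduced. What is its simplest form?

z

(y AND NOT z OR y) AND NOT y OR z AND NOT (z AND z OR NOT z AND z) OR z AND z
= (y AND NOT z OR y) AND NOT y OR z AND NOT z OR z AND z   (distribution)
= y AND NOT y OR z AND NOT z OR z AND z   (absorption)
= y AND NOT y OR z   (distribution)
= z   (complement / identity)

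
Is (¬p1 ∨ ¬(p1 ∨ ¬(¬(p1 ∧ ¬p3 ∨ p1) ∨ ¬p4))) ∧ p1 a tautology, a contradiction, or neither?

(¬p1 ∨ ¬(p1 ∨ ¬(¬(p1 ∧ ¬p3 ∨ p1) ∨ ¬p4))) ∧ p1
= (¬p1 ∨ ¬(p1 ∨ (p1 ∧ ¬p3 ∨ p1) ∧ p4)) ∧ p1   — De Morgan
= (¬p1 ∨ ¬(p1 ∨ p1 ∧ p4)) ∧ p1   — absorption
= (¬p1 ∨ ¬p1) ∧ p1   — absorption
= ¬p1 ∧ p1   — idempotence
= False   — complement

contradiction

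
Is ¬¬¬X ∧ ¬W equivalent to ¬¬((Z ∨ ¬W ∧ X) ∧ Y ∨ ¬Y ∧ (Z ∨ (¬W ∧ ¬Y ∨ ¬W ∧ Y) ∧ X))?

E1: ¬¬¬X ∧ ¬W
    = ¬X ∧ ¬W
E2: ¬¬((Z ∨ ¬W ∧ X) ∧ Y ∨ ¬Y ∧ (Z ∨ (¬W ∧ ¬Y ∨ ¬W ∧ Y) ∧ X))
    = (Z ∨ ¬W ∧ X) ∧ Y ∨ ¬Y ∧ (Z ∨ (¬W ∧ ¬Y ∨ ¬W ∧ Y) ∧ X)
    = (Z ∨ ¬W ∧ X) ∧ Y ∨ ¬Y ∧ (Z ∨ ¬W ∧ X)
    = Z ∨ ¬W ∧ X
These differ: at W=0, X=1, Y=0, Z=1, E1 = 0 but E2 = 1.

No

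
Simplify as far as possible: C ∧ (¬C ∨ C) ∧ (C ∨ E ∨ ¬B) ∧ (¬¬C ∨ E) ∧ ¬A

C ∧ (¬C ∨ C) ∧ (C ∨ E ∨ ¬B) ∧ (¬¬C ∨ E) ∧ ¬A
= C ∧ (¬C ∨ C) ∧ (C ∨ E ∨ ¬B) ∧ (C ∨ E) ∧ ¬A   (double negation)
= C ∧ (¬C ∨ C) ∧ (C ∨ E) ∧ ¬A   (absorption)
= C ∧ (C ∨ E) ∧ ¬A   (complement / identity)
= C ∧ ¬A   (absorption)

C ∧ ¬A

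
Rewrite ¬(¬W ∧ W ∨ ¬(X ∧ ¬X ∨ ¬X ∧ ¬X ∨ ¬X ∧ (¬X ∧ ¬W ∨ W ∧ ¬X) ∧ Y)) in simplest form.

¬X

¬(¬W ∧ W ∨ ¬(X ∧ ¬X ∨ ¬X ∧ ¬X ∨ ¬X ∧ (¬X ∧ ¬W ∨ W ∧ ¬X) ∧ Y))
= ¬¬(X ∧ ¬X ∨ ¬X ∧ ¬X ∨ ¬X ∧ (¬X ∧ ¬W ∨ W ∧ ¬X) ∧ Y)   — complement / identity
= ¬¬(X ∧ ¬X ∨ ¬X ∧ ¬X ∨ ¬X ∧ ¬X ∧ Y)   — distribution
= ¬¬(X ∧ ¬X ∨ ¬X ∧ ¬X)   — absorption
= ¬¬¬X   — distribution
= ¬X   — double negation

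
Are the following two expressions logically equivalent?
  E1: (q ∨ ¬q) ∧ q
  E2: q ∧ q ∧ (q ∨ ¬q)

E1: (q ∨ ¬q) ∧ q
    = q
E2: q ∧ q ∧ (q ∨ ¬q)
    = q ∧ q
    = q
Both reduce to q, so they are equivalent.

Yes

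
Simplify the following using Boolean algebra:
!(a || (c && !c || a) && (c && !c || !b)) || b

!(a || (c && !c || a) && (c && !c || !b)) || b
= !(a || a && !b || c && !c) || b   (distribution)
= !(a || a && !b) || b   (complement / identity)
= !a || b   (absorption)

!a || b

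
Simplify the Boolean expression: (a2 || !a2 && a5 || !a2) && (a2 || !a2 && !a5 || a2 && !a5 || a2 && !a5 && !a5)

a2 || !a5

(a2 || !a2 && a5 || !a2) && (a2 || !a2 && !a5 || a2 && !a5 || a2 && !a5 && !a5)
= (a2 || !a2 && a5 || !a2) && (a2 || !a2 && !a5 || a2 && !a5)   — absorption
= (a2 || !a2) && (a2 || !a2 && !a5 || a2 && !a5)   — absorption
= a2 || !a2 && !a5 || a2 && !a5   — complement / identity
= a2 || !a5   — distribution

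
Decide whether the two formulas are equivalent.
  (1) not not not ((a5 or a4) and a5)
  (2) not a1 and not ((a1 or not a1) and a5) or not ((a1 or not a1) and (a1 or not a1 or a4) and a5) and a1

Yes

E1: not not not ((a5 or a4) and a5)
    = not ((a5 or a4) and a5)   (double negation)
    = not a5   (absorption)
E2: not a1 and not ((a1 or not a1) and a5) or not ((a1 or not a1) and (a1 or not a1 or a4) and a5) and a1
    = not a1 and not ((a1 or not a1) and a5) or not ((a1 or not a1) and a5) and a1   (absorption)
    = not ((a1 or not a1) and a5)   (distribution)
    = not a5   (complement / identity)
Both reduce to not a5, so they are equivalent.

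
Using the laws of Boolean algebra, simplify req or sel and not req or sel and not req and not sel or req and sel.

req or sel and not req or sel and not req and not sel or req and sel
= req or sel and (not req or not req and not sel) or req and sel   [distribution]
= req or sel and not req or req and sel   [absorption]
= req or sel   [distribution]

req or sel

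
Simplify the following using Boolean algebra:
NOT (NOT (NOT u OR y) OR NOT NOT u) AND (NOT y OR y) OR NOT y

NOT u OR NOT y

NOT (NOT (NOT u OR y) OR NOT NOT u) AND (NOT y OR y) OR NOT y
= (NOT u OR y) AND NOT u AND (NOT y OR y) OR NOT y   (De Morgan)
= NOT u AND (NOT y OR y) OR NOT y   (absorption)
= NOT u OR NOT y   (complement / identity)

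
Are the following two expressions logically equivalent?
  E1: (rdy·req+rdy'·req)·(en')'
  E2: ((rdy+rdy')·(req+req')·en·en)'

E1: (rdy·req+rdy'·req)·(en')'
    = req·(en')'   — distribution
    = req·en   — double negation
E2: ((rdy+rdy')·(req+req')·en·en)'
    = ((rdy+rdy')·en·en)'   — complement / identity
    = (en·en)'   — complement / identity
    = en'   — idempotence
These differ: at en=0, rdy=0, req=1, E1 = 0 but E2 = 1.

No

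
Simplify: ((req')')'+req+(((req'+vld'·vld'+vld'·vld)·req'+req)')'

((req')')'+req+(((req'+vld'·vld'+vld'·vld)·req'+req)')'
= ((req')')'+req+(req'+vld'·vld'+vld'·vld)·req'+req
= ((req')')'+req+(req'+vld')·req'+req
= ((req')')'+req+req'+req
= req'+req+req'+req
= req'+req
= 1

1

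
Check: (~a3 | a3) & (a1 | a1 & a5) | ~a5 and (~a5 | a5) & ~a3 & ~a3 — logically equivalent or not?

E1: (~a3 | a3) & (a1 | a1 & a5) | ~a5
    = (~a3 | a3) & a1 | ~a5   [absorption]
    = a1 | ~a5   [complement / identity]
E2: (~a5 | a5) & ~a3 & ~a3
    = ~a3 & ~a3   [complement / identity]
    = ~a3   [idempotence]
These differ: at a1=0, a3=1, a5=0, E1 = 1 but E2 = 0.

No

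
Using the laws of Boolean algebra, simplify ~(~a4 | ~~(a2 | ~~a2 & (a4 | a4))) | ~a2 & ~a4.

~(~a4 | ~~(a2 | ~~a2 & (a4 | a4))) | ~a2 & ~a4
= ~(~a4 | ~~(a2 | ~~a2 & a4)) | ~a2 & ~a4   [idempotence]
= ~(~a4 | ~~(a2 | a2 & a4)) | ~a2 & ~a4   [double negation]
= ~(~a4 | ~~a2) | ~a2 & ~a4   [absorption]
= a4 & ~a2 | ~a2 & ~a4   [De Morgan]
= ~a2   [distribution]

~a2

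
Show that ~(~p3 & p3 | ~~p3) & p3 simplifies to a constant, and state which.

~(~p3 & p3 | ~~p3) & p3
= ~~~p3 & p3   — complement / identity
= ~p3 & p3   — double negation
= 0   — complement

0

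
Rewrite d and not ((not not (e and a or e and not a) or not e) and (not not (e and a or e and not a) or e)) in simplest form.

d and not e

d and not ((not not (e and a or e and not a) or not e) and (not not (e and a or e and not a) or e))
= d and not (not e and e or not not (e and a or e and not a))   (distribution)
= d and not (not e and e or not not e)   (distribution)
= d and not not not e   (complement / identity)
= d and not e   (double negation)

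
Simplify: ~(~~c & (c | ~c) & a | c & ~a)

~c

~(~~c & (c | ~c) & a | c & ~a)
= ~(c & (c | ~c) & a | c & ~a)   — double negation
= ~(c & a | c & ~a)   — complement / identity
= ~c   — distribution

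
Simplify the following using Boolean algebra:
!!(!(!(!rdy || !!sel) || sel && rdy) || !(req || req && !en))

!rdy || !req

!!(!(!(!rdy || !!sel) || sel && rdy) || !(req || req && !en))
= !!(!(rdy && !sel || sel && rdy) || !(req || req && !en))
= !!(!(rdy && !sel || sel && rdy) || !req)
= !(rdy && !sel || sel && rdy) || !req
= !rdy || !req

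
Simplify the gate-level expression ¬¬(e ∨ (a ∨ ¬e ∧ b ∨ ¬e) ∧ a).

¬¬(e ∨ (a ∨ ¬e ∧ b ∨ ¬e) ∧ a)
= ¬¬(e ∨ (a ∨ ¬e) ∧ a)   — absorption
= ¬¬(e ∨ a)   — absorption
= e ∨ a   — double negation

e ∨ a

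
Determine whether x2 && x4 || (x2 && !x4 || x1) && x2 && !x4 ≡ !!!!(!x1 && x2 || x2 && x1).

Yes

E1: x2 && x4 || (x2 && !x4 || x1) && x2 && !x4
    = x2 && x4 || x2 && !x4   — absorption
    = x2   — distribution
E2: !!!!(!x1 && x2 || x2 && x1)
    = !!!!x2   — distribution
    = !!x2   — double negation
    = x2   — double negation
Both reduce to x2, so they are equivalent.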